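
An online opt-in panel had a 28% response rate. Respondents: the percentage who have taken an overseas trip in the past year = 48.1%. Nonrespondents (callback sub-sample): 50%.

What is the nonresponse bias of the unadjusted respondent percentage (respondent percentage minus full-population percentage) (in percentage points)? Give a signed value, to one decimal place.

Nonresponse fraction = 1 − 0.28 = 0.72.
Bias = (nonresponse fraction) × (respondent percentage − nonrespondent percentage)
     = 0.72 × (48.1 − 50) = 0.72 × -1.9 = -1.368.

-1.4 percentage points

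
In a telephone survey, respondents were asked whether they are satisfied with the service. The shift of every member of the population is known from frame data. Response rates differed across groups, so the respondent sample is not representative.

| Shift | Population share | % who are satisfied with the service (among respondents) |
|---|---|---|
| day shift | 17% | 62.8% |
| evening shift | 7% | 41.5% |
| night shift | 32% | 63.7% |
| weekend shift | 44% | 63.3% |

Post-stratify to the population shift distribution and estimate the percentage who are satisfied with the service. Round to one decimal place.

Post-stratification weights by population share, not respondent share:
  day shift: 0.17 × 62.8 = 10.676
  evening shift: 0.07 × 41.5 = 2.905
  night shift: 0.32 × 63.7 = 20.384
  weekend shift: 0.44 × 63.3 = 27.852
Post-stratified estimate = 61.817 → 61.8%.

61.8%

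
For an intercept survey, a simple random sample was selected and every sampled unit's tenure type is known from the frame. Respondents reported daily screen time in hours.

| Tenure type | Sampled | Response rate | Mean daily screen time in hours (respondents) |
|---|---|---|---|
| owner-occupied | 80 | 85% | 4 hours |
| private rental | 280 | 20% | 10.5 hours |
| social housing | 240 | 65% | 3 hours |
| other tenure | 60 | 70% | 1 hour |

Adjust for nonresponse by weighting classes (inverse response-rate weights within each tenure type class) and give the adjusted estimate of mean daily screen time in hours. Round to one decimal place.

Inverse-response-rate weighting restores each class to its sampled count, so class totals weight by n_sampled:
  owner-occupied: 80 × 4 = 320
  private rental: 280 × 10.5 = 2940
  social housing: 240 × 3 = 720
  other tenure: 60 × 1 = 60
Adjusted estimate = 4040 / 660 = 6.12121 → 6.1.

6.1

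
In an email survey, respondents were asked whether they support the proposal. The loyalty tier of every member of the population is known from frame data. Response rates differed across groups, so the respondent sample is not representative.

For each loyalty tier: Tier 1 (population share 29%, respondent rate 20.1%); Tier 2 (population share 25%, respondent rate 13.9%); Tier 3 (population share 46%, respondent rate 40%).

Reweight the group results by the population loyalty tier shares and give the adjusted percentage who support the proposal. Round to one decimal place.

Post-stratification weights by population share, not respondent share:
  Tier 1: 0.29 × 20.1 = 5.829
  Tier 2: 0.25 × 13.9 = 3.475
  Tier 3: 0.46 × 40 = 18.4
Post-stratified estimate = 27.704 → 27.7%.

27.7%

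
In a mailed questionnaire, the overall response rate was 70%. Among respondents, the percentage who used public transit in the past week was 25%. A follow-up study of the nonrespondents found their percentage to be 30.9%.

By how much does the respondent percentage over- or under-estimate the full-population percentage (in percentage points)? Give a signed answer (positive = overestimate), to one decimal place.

Nonresponse fraction = 1 − 0.7 = 0.3.
Bias = (nonresponse fraction) × (respondent percentage − nonrespondent percentage)
     = 0.3 × (25 − 30.9) = 0.3 × -5.9 = -1.77.

-1.8 percentage points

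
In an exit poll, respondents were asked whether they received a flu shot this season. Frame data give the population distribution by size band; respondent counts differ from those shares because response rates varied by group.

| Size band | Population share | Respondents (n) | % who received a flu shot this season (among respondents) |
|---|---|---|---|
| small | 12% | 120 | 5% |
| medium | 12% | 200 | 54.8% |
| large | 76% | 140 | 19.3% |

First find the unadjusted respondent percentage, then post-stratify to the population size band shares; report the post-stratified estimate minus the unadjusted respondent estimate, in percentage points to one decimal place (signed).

Unadjusted (pooled respondent) estimate weights by respondent counts:
  (120/460)×5 + (200/460)×54.8 + (140/460)×19.3 = 31.0043%
Post-stratified estimate weights by population shares:
  0.12×5 + 0.12×54.8 + 0.76×19.3 = 21.844%
Difference = 21.844 − 31.0043 = -9.1603 pp.

-9.2 percentage points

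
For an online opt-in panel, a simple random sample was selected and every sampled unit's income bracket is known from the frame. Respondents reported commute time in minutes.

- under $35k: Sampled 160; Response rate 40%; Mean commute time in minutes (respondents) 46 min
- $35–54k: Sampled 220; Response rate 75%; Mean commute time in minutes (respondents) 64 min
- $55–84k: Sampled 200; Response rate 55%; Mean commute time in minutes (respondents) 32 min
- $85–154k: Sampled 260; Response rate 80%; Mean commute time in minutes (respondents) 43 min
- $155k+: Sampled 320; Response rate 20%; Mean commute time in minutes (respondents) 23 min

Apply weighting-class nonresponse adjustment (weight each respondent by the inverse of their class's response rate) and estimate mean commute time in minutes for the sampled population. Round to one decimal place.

40.0

Weighting each respondent by the inverse class response rate inflates each class back to its sampled size, so the class weight is n_sampled:
  under $35k: 160 × 46 = 7360
  $35–54k: 220 × 64 = 14,080
  $55–84k: 200 × 32 = 6400
  $85–154k: 260 × 43 = 11,180
  $155k+: 320 × 23 = 7360
Adjusted estimate = 46,380 / 1,160 = 39.9828 → 40.0.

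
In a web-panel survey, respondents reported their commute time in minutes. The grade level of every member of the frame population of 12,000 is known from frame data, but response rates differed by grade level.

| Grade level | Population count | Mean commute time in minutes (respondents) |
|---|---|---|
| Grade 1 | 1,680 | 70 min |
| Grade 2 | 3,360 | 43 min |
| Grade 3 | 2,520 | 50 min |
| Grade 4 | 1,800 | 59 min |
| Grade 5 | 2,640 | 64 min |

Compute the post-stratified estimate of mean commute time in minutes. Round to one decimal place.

55.3

Reweight to the known grade level distribution:
  Grade 1: (1,680/12,000) × 70 = 9.8
  Grade 2: (3,360/12,000) × 43 = 12.04
  Grade 3: (2,520/12,000) × 50 = 10.5
  Grade 4: (1,800/12,000) × 59 = 8.85
  Grade 5: (2,640/12,000) × 64 = 14.08
Post-stratified estimate = 55.27 → 55.3.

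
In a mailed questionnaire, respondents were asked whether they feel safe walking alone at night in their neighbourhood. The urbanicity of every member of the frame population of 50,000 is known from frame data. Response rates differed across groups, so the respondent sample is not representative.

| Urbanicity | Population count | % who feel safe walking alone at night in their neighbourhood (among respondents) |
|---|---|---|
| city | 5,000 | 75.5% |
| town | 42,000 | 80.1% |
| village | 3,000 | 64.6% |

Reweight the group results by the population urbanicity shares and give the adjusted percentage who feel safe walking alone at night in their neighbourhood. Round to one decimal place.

Each cell contributes population-share × respondent value:
  city: (5,000/50,000) × 75.5 = 7.55
  town: (42,000/50,000) × 80.1 = 67.284
  village: (3,000/50,000) × 64.6 = 3.876
Post-stratified estimate = 78.71 → 78.7%.

78.7%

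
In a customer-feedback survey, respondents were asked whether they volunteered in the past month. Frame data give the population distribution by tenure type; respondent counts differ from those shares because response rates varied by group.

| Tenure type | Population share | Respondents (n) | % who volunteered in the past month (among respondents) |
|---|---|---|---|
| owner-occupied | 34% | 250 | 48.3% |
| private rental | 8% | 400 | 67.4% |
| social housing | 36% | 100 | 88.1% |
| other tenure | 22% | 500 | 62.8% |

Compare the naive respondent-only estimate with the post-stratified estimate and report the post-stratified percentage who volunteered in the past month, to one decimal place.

Naive respondent-only estimate (weights = respondent counts):
  (250/1250)×48.3 + (400/1250)×67.4 + (100/1250)×88.1 + (500/1250)×62.8 = 63.396%
Post-stratified estimate weights by population shares:
  0.34×48.3 + 0.08×67.4 + 0.36×88.1 + 0.22×62.8 = 67.346%

67.3%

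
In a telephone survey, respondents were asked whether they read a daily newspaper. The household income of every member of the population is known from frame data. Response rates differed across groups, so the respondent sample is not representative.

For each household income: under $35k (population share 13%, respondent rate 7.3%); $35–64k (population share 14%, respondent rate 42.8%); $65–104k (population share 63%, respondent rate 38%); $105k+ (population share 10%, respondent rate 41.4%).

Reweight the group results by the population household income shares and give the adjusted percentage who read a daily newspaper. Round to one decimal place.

35.0%

Reweight to the known household income distribution:
  under $35k: 0.13 × 7.3 = 0.949
  $35–64k: 0.14 × 42.8 = 5.992
  $65–104k: 0.63 × 38 = 23.94
  $105k+: 0.1 × 41.4 = 4.14
Post-stratified estimate = 35.021 → 35.0%.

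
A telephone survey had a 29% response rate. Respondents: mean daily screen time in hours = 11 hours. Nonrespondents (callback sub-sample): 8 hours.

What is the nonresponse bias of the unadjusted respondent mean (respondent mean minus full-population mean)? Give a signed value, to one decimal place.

+2.1

Nonresponse fraction = 1 − 0.29 = 0.71.
Bias = (nonresponse fraction) × (respondent mean − nonrespondent mean)
     = 0.71 × (11 − 8) = 0.71 × 3 = 2.13.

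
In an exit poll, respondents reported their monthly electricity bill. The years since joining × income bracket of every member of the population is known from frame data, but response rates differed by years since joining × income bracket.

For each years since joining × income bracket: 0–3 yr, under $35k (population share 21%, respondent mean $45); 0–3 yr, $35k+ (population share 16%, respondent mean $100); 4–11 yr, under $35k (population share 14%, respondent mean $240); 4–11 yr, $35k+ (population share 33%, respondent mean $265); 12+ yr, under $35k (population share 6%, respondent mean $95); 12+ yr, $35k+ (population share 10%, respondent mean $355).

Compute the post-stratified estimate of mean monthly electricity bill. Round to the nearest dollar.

$188

Reweight to the known years since joining × income bracket distribution:
  0–3 yr, under $35k: 0.21 × 45 = 9.45
  0–3 yr, $35k+: 0.16 × 100 = 16
  4–11 yr, under $35k: 0.14 × 240 = 33.6
  4–11 yr, $35k+: 0.33 × 265 = 87.45
  12+ yr, under $35k: 0.06 × 95 = 5.7
  12+ yr, $35k+: 0.1 × 355 = 35.5
Post-stratified estimate = 187.7 → $188.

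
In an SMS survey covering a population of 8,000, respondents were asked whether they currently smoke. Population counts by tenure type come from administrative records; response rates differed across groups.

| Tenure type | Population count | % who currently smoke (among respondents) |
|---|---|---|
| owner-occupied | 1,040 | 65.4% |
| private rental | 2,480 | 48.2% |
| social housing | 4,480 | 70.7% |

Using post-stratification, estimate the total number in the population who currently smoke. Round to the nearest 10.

5,040

Estimated count per cell = population count × respondent percentage:
  owner-occupied: 1,040 × 65.4% = 680.16
  private rental: 2,480 × 48.2% = 1195.36
  social housing: 4,480 × 70.7% = 3167.36
Estimated total = 5042.88 → 5,040.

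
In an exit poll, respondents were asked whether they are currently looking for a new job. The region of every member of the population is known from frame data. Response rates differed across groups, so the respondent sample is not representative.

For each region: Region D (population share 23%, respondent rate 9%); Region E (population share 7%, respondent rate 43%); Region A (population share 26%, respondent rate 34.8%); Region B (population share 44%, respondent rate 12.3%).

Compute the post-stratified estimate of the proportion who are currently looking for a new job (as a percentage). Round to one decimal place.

Each cell contributes population-share × respondent value:
  Region D: 0.23 × 9 = 2.07
  Region E: 0.07 × 43 = 3.01
  Region A: 0.26 × 34.8 = 9.048
  Region B: 0.44 × 12.3 = 5.412
Post-stratified estimate = 19.54 → 19.5%.

19.5%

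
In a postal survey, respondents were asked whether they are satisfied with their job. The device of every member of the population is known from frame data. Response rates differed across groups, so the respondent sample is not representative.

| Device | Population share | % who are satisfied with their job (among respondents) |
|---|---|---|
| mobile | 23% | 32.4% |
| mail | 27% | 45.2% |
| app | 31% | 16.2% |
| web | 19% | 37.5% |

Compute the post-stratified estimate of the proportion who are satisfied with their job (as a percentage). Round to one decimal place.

Weight each group's respondent value by its population share:
  mobile: 0.23 × 32.4 = 7.452
  mail: 0.27 × 45.2 = 12.204
  app: 0.31 × 16.2 = 5.022
  web: 0.19 × 37.5 = 7.125
Post-stratified estimate = 31.803 → 31.8%.

31.8%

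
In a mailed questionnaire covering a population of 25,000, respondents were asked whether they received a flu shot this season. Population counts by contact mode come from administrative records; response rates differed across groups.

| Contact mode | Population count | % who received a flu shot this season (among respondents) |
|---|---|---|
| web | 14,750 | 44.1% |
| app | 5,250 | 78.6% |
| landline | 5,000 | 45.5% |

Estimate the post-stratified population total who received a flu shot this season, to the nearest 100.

12,900

Each cell contributes its population count × the respondent rate:
  web: 14,750 × 44.1% = 6504.75
  app: 5,250 × 78.6% = 4126.5
  landline: 5,000 × 45.5% = 2275
Estimated total = 12906.2 → 12,900.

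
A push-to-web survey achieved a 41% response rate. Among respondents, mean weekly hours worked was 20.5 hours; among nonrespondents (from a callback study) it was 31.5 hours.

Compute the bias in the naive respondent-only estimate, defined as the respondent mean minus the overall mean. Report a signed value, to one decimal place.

-6.5

Nonresponse fraction = 1 − 0.41 = 0.59.
Bias = (nonresponse fraction) × (respondent mean − nonrespondent mean)
     = 0.59 × (20.5 − 31.5) = 0.59 × -11 = -6.49.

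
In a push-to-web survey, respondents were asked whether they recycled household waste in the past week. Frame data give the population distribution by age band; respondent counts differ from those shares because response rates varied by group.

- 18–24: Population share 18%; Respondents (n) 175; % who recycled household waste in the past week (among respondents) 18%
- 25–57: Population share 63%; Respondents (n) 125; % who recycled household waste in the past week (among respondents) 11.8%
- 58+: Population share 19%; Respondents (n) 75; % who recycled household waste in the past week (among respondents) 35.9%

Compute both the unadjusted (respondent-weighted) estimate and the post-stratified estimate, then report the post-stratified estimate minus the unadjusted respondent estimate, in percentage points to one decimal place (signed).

Without adjustment, the pooled respondent share is:
  (175/375)×18 + (125/375)×11.8 + (75/375)×35.9 = 19.5133%
Post-stratifying to population shares instead:
  0.18×18 + 0.63×11.8 + 0.19×35.9 = 17.495%
Difference = 17.495 − 19.5133 = -2.0183 pp.

-2.0 percentage points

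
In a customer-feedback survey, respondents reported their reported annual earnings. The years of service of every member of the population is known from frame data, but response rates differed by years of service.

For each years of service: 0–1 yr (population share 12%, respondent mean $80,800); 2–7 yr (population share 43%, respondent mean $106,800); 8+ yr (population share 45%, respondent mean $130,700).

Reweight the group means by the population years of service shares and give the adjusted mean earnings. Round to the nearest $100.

Reweight to the known years of service distribution:
  0–1 yr: 0.12 × 80,800 = 9696
  2–7 yr: 0.43 × 106,800 = 45,924
  8+ yr: 0.45 × 130,700 = 58,815
Post-stratified estimate = 114,435 → $114,400.

$114,400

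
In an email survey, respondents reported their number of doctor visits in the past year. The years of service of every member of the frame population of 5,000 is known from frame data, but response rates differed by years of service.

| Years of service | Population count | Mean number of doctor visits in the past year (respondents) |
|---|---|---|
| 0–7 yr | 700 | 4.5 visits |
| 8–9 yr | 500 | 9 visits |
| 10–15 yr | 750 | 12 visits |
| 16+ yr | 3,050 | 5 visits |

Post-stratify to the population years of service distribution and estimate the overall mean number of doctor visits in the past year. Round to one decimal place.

Post-stratification weights by population share, not respondent share:
  0–7 yr: (700/5,000) × 4.5 = 0.63
  8–9 yr: (500/5,000) × 9 = 0.9
  10–15 yr: (750/5,000) × 12 = 1.8
  16+ yr: (3,050/5,000) × 5 = 3.05
Post-stratified estimate = 6.38 → 6.4.

6.4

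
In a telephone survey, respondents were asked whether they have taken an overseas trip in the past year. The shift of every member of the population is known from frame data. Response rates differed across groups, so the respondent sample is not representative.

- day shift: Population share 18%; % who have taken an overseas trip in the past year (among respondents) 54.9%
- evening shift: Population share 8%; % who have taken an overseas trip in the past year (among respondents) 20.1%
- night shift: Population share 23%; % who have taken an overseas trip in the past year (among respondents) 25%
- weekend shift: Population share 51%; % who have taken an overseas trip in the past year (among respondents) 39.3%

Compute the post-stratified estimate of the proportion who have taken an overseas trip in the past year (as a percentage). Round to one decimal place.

Weight each group's respondent value by its population share:
  day shift: 0.18 × 54.9 = 9.882
  evening shift: 0.08 × 20.1 = 1.608
  night shift: 0.23 × 25 = 5.75
  weekend shift: 0.51 × 39.3 = 20.043
Post-stratified estimate = 37.283 → 37.3%.

37.3%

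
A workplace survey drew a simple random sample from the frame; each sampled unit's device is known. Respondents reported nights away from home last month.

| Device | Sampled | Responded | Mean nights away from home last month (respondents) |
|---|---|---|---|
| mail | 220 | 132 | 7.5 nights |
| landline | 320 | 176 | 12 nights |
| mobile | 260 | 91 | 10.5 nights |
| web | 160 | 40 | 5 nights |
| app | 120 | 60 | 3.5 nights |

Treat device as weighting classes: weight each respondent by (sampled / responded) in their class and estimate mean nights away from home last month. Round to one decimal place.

8.7

Class response rates: mail 132/220 = 60%, landline 176/320 = 55%, mobile 91/260 = 35%, web 40/160 = 25%, app 60/120 = 50%.
Inverse-response-rate weighting restores each class to its sampled count, so class totals weight by n_sampled:
  mail: 220 × 7.5 = 1650
  landline: 320 × 12 = 3840
  mobile: 260 × 10.5 = 2730
  web: 160 × 5 = 800
  app: 120 × 3.5 = 420
Adjusted estimate = 9440 / 1,080 = 8.74074 → 8.7.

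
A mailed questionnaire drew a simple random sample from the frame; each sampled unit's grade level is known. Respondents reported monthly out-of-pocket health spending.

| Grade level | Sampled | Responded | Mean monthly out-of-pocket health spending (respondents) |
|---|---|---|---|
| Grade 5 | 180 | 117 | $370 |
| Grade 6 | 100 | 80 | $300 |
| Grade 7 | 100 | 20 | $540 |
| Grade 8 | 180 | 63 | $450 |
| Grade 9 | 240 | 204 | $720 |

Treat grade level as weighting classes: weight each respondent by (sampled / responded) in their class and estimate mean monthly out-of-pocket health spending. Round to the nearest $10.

Class response rates: Grade 5 117/180 = 65%, Grade 6 80/100 = 80%, Grade 7 20/100 = 20%, Grade 8 63/180 = 35%, Grade 9 204/240 = 85%.
Weighting each respondent by the inverse class response rate inflates each class back to its sampled size, so the class weight is n_sampled:
  Grade 5: 180 × 370 = 66,600
  Grade 6: 100 × 300 = 30,000
  Grade 7: 100 × 540 = 54,000
  Grade 8: 180 × 450 = 81,000
  Grade 9: 240 × 720 = 172,800
Adjusted estimate = 404,400 / 800 = 505.5 → $510.

$510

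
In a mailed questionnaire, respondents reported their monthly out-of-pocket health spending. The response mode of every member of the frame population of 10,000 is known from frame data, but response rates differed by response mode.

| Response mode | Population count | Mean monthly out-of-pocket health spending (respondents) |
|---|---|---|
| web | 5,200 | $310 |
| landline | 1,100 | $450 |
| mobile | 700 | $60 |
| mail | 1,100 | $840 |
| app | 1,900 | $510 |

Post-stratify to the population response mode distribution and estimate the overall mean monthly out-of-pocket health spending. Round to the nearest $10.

$400

Reweight to the known response mode distribution:
  web: (5,200/10,000) × 310 = 161.2
  landline: (1,100/10,000) × 450 = 49.5
  mobile: (700/10,000) × 60 = 4.2
  mail: (1,100/10,000) × 840 = 92.4
  app: (1,900/10,000) × 510 = 96.9
Post-stratified estimate = 404.2 → $400.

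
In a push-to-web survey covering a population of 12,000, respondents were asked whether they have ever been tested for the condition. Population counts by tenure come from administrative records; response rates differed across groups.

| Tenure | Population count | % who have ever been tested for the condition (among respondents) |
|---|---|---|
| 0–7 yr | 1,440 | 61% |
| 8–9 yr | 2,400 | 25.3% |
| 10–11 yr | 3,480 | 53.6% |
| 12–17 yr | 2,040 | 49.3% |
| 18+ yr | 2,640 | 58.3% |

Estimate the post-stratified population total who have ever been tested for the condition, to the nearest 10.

5,900

Estimated count per cell = population count × respondent percentage:
  0–7 yr: 1,440 × 61% = 878.4
  8–9 yr: 2,400 × 25.3% = 607.2
  10–11 yr: 3,480 × 53.6% = 1865.28
  12–17 yr: 2,040 × 49.3% = 1005.72
  18+ yr: 2,640 × 58.3% = 1539.12
Estimated total = 5895.72 → 5,900.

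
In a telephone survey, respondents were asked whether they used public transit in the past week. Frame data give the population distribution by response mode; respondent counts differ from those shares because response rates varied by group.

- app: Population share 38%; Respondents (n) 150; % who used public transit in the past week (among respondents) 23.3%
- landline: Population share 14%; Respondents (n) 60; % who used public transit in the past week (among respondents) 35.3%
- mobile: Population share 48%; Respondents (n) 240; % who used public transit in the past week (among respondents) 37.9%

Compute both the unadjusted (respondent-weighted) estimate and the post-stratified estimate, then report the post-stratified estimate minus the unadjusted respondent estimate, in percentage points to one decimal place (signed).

Without adjustment, the pooled respondent share is:
  (150/450)×23.3 + (60/450)×35.3 + (240/450)×37.9 = 32.6867%
Post-stratifying to population shares instead:
  0.38×23.3 + 0.14×35.3 + 0.48×37.9 = 31.988%
Difference = 31.988 − 32.6867 = -0.6987 pp.

-0.7 percentage points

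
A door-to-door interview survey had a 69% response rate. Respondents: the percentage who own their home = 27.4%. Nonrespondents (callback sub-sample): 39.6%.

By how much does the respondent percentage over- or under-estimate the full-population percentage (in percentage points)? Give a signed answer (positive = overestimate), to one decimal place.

Nonresponse fraction = 1 − 0.69 = 0.31.
Bias = (nonresponse fraction) × (respondent percentage − nonrespondent percentage)
     = 0.31 × (27.4 − 39.6) = 0.31 × -12.2 = -3.782.

-3.8 percentage points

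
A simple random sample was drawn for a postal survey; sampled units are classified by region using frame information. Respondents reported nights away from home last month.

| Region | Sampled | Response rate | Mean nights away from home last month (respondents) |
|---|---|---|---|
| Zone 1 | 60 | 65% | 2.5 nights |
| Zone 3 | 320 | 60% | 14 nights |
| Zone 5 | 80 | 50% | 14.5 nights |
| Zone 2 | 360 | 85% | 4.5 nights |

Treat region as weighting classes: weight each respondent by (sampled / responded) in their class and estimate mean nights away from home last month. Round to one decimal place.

9.0

Each respondent's weight = sampled/responded in their class; summing within a class gives n_sampled, so:
  Zone 1: 60 × 2.5 = 150
  Zone 3: 320 × 14 = 4480
  Zone 5: 80 × 14.5 = 1160
  Zone 2: 360 × 4.5 = 1620
Adjusted estimate = 7410 / 820 = 9.03659 → 9.0.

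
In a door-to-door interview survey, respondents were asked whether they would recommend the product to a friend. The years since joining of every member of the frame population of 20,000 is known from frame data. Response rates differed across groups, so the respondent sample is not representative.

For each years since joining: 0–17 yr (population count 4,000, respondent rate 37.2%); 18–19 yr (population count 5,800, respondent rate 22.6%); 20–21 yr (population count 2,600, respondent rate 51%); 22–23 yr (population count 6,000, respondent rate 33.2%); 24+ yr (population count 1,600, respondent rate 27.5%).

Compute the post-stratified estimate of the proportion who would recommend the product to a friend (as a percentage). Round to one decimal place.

32.8%

Weight each group's respondent value by its population share:
  0–17 yr: (4,000/20,000) × 37.2 = 7.44
  18–19 yr: (5,800/20,000) × 22.6 = 6.554
  20–21 yr: (2,600/20,000) × 51 = 6.63
  22–23 yr: (6,000/20,000) × 33.2 = 9.96
  24+ yr: (1,600/20,000) × 27.5 = 2.2
Post-stratified estimate = 32.784 → 32.8%.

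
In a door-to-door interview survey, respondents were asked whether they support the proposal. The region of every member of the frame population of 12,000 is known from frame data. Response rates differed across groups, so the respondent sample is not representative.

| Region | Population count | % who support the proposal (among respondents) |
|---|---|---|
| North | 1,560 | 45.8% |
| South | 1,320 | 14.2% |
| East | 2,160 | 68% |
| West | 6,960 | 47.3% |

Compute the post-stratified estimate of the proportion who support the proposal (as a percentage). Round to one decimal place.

Reweight to the known region distribution:
  North: (1,560/12,000) × 45.8 = 5.954
  South: (1,320/12,000) × 14.2 = 1.562
  East: (2,160/12,000) × 68 = 12.24
  West: (6,960/12,000) × 47.3 = 27.434
Post-stratified estimate = 47.19 → 47.2%.

47.2%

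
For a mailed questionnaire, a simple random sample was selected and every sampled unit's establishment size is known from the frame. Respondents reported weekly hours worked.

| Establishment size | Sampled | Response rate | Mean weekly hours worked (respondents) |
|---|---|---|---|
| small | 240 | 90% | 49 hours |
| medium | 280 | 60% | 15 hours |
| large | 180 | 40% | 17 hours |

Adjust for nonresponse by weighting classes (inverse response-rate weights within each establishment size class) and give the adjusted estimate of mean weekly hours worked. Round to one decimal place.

27.2

Inverse-response-rate weighting restores each class to its sampled count, so class totals weight by n_sampled:
  small: 240 × 49 = 11,760
  medium: 280 × 15 = 4200
  large: 180 × 17 = 3060
Adjusted estimate = 19,020 / 700 = 27.1714 → 27.2.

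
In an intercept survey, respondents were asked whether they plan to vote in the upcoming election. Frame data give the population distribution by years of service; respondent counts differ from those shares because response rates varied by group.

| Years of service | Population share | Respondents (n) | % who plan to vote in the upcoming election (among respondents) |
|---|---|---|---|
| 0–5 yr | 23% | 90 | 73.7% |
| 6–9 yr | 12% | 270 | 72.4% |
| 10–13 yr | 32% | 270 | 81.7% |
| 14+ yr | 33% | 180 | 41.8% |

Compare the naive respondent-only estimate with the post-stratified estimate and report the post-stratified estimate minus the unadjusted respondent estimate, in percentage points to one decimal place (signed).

-3.3 percentage points

Unadjusted (pooled respondent) estimate weights by respondent counts:
  (90/810)×73.7 + (270/810)×72.4 + (270/810)×81.7 + (180/810)×41.8 = 68.8444%
Reweighting by population years of service shares:
  0.23×73.7 + 0.12×72.4 + 0.32×81.7 + 0.33×41.8 = 65.577%
Difference = 65.577 − 68.8444 = -3.2674 pp.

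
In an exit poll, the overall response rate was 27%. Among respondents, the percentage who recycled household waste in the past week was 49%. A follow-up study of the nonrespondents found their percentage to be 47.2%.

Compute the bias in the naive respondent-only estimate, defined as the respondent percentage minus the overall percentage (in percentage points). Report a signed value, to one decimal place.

Nonresponse fraction = 1 − 0.27 = 0.73.
Bias = (nonresponse fraction) × (respondent percentage − nonrespondent percentage)
     = 0.73 × (49 − 47.2) = 0.73 × 1.8 = 1.314.

+1.3 percentage points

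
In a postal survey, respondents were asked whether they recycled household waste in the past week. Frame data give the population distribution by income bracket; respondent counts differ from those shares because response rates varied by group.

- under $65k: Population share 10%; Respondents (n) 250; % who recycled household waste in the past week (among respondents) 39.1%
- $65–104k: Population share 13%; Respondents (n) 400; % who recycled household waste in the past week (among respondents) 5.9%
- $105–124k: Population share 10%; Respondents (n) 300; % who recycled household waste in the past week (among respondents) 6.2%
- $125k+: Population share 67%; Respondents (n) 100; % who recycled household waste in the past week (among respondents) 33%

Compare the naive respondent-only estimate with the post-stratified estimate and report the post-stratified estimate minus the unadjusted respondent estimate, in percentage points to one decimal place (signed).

Naive respondent-only estimate (weights = respondent counts):
  (250/1050)×39.1 + (400/1050)×5.9 + (300/1050)×6.2 + (100/1050)×33 = 16.4714%
Post-stratifying to population shares instead:
  0.1×39.1 + 0.13×5.9 + 0.1×6.2 + 0.67×33 = 27.407%
Difference = 27.407 − 16.4714 = 10.9356 pp.

+10.9 percentage points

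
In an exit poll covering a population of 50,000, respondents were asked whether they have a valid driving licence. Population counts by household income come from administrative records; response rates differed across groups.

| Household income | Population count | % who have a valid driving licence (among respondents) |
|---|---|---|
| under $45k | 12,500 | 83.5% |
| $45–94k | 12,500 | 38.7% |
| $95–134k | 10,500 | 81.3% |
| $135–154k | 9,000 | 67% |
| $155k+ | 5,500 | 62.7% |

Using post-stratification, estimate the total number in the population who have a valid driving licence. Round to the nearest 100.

33,300

Estimated count per cell = population count × respondent percentage:
  under $45k: 12,500 × 83.5% = 10437.5
  $45–94k: 12,500 × 38.7% = 4837.5
  $95–134k: 10,500 × 81.3% = 8536.5
  $135–154k: 9,000 × 67% = 6030
  $155k+: 5,500 × 62.7% = 3448.5
Estimated total = 33,290 → 33,300.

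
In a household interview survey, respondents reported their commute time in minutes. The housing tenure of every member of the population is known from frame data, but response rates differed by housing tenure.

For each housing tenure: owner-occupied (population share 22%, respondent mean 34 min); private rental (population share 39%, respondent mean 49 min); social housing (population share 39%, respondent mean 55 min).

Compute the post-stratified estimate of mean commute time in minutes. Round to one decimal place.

Each cell contributes population-share × respondent value:
  owner-occupied: 0.22 × 34 = 7.48
  private rental: 0.39 × 49 = 19.11
  social housing: 0.39 × 55 = 21.45
Post-stratified estimate = 48.04 → 48.0.

48.0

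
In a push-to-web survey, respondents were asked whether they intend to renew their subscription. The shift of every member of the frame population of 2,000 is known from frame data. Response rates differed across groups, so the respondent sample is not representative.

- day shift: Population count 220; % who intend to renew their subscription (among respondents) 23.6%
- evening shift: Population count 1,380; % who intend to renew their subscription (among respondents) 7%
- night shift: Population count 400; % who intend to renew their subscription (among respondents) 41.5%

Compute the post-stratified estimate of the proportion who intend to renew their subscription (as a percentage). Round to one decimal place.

15.7%

Post-stratification weights by population share, not respondent share:
  day shift: (220/2,000) × 23.6 = 2.596
  evening shift: (1,380/2,000) × 7 = 4.83
  night shift: (400/2,000) × 41.5 = 8.3
Post-stratified estimate = 15.726 → 15.7%.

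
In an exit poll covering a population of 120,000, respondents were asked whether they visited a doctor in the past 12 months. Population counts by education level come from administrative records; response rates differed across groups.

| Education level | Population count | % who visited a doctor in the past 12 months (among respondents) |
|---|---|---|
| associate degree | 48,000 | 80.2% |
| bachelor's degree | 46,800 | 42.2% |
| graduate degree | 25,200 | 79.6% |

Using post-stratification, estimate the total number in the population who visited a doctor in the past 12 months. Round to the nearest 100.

78,300

Estimated count per cell = population count × respondent percentage:
  associate degree: 48,000 × 80.2% = 38,496
  bachelor's degree: 46,800 × 42.2% = 19749.6
  graduate degree: 25,200 × 79.6% = 20059.2
Estimated total = 78304.8 → 78,300.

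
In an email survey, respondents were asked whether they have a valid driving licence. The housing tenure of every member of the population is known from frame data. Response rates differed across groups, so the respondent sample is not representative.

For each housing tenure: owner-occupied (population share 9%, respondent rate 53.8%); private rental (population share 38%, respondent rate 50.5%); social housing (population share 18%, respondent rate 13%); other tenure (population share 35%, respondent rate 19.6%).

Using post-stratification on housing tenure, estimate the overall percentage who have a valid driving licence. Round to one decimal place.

Each cell contributes population-share × respondent value:
  owner-occupied: 0.09 × 53.8 = 4.842
  private rental: 0.38 × 50.5 = 19.19
  social housing: 0.18 × 13 = 2.34
  other tenure: 0.35 × 19.6 = 6.86
Post-stratified estimate = 33.232 → 33.2%.

33.2%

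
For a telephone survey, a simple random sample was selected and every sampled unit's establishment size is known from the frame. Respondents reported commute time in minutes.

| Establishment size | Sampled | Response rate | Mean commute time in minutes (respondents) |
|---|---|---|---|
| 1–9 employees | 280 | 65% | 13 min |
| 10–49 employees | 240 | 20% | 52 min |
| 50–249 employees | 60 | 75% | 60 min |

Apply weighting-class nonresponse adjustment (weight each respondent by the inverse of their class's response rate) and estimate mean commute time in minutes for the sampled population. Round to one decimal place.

34.0

With weight = n_sampled/n_responded per class, the weighted class total is n_sampled:
  1–9 employees: 280 × 13 = 3640
  10–49 employees: 240 × 52 = 12,480
  50–249 employees: 60 × 60 = 3600
Adjusted estimate = 19,720 / 580 = 34 → 34.0.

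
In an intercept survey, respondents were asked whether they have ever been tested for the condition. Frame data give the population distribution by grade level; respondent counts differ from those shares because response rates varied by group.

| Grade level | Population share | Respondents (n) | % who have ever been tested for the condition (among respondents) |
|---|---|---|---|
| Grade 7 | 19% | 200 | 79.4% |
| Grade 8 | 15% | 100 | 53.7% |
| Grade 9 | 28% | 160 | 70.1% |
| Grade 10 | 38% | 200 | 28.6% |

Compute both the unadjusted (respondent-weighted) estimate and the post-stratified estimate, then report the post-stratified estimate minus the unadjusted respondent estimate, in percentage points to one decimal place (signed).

-4.2 percentage points

Without adjustment, the pooled respondent share is:
  (200/660)×79.4 + (100/660)×53.7 + (160/660)×70.1 + (200/660)×28.6 = 57.8576%
Post-stratified estimate weights by population shares:
  0.19×79.4 + 0.15×53.7 + 0.28×70.1 + 0.38×28.6 = 53.637%
Difference = 53.637 − 57.8576 = -4.2206 pp.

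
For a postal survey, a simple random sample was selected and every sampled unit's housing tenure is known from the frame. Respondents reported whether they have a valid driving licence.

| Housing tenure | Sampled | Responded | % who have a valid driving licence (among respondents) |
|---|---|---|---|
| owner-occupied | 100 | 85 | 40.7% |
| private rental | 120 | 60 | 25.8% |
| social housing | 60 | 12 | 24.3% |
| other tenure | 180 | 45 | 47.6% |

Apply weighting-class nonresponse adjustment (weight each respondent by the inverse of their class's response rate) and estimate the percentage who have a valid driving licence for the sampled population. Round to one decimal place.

Class response rates: owner-occupied 85/100 = 85%, private rental 60/120 = 50%, social housing 12/60 = 20%, other tenure 45/180 = 25%.
Inverse-response-rate weighting restores each class to its sampled count, so class totals weight by n_sampled:
  owner-occupied: 100 × 40.7 = 4070
  private rental: 120 × 25.8 = 3096
  social housing: 60 × 24.3 = 1458
  other tenure: 180 × 47.6 = 8568
Adjusted estimate = 17,192 / 460 = 37.3739 → 37.4%.

37.4%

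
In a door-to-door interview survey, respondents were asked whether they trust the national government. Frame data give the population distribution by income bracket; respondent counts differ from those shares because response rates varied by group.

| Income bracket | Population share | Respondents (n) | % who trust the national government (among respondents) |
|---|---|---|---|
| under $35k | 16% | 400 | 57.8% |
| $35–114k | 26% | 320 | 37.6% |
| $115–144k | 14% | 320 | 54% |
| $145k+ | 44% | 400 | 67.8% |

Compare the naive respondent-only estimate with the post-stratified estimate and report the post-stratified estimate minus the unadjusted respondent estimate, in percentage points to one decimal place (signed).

Unadjusted (pooled respondent) estimate weights by respondent counts:
  (400/1440)×57.8 + (320/1440)×37.6 + (320/1440)×54 + (400/1440)×67.8 = 55.2444%
Post-stratifying to population shares instead:
  0.16×57.8 + 0.26×37.6 + 0.14×54 + 0.44×67.8 = 56.416%
Difference = 56.416 − 55.2444 = 1.1716 pp.

+1.2 percentage points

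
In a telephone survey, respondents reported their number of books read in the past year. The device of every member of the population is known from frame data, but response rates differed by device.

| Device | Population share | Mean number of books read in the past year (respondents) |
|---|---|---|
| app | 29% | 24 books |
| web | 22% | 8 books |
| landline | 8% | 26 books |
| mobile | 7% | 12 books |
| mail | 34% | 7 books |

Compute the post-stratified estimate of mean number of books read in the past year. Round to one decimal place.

14.0

Each cell contributes population-share × respondent value:
  app: 0.29 × 24 = 6.96
  web: 0.22 × 8 = 1.76
  landline: 0.08 × 26 = 2.08
  mobile: 0.07 × 12 = 0.84
  mail: 0.34 × 7 = 2.38
Post-stratified estimate = 14.02 → 14.0.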